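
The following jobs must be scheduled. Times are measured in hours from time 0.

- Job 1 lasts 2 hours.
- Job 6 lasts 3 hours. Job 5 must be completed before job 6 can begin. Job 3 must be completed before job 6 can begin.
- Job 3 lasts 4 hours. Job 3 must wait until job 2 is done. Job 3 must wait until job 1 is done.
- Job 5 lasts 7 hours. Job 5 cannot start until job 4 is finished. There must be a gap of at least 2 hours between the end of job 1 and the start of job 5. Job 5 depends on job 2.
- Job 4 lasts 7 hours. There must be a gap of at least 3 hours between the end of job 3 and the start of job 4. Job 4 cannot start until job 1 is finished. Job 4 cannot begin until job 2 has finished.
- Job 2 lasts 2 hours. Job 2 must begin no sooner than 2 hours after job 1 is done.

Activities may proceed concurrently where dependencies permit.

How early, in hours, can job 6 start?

Nothing blocks job 1, so it runs from hour 0 to hour 2.
Job 2 cannot begin until job 1 (finishes hour 2, plus 2-hour gap → hour 4). It runs from hour 4 to 4 + 2 = hour 6.
Job 3 cannot start until job 2 (finishes hour 6); job 1 (finishes hour 2). The controlling bound is hour 6, so job 3 finishes at 6 + 4 = hour 10.
For job 4: job 3 (finishes hour 10, plus 3-hour gap → hour 13); job 1 (finishes hour 2); job 2 (finishes hour 6). Taking the maximum gives a start of hour 13, and it finishes at 13 + 7 = hour 20.
Job 5 has to wait for job 4 (finishes hour 20); job 1 (finishes hour 2, plus 2-hour gap → hour 4); job 2 (finishes hour 6). The latest of these is hour 20, so job 5 runs hour 20 to 20 + 7 = hour 27.
Job 6 waits on job 5 (finishes hour 27); job 3 (finishes hour 10). The latest of these is hour 27, which is the earliest job 6 can start.

27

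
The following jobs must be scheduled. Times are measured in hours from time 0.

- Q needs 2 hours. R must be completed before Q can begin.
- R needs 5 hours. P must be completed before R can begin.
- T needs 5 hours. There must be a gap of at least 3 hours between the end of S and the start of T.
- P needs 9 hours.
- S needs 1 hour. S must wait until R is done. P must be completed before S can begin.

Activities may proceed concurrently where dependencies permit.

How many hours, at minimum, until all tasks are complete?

23

P has no prerequisites, so it starts at hour 0 and finishes at hour 9.
R waits on P (finishes hour 9), so it starts at hour 9 and finishes at 9 + 5 = hour 14.
S has to wait for R (finishes hour 14); P (finishes hour 9). The latest of these is hour 14, so S runs hour 14 to 14 + 1 = hour 15.
T cannot begin until S (finishes hour 15, plus 3-hour gap → hour 18). It runs from hour 18 to 18 + 5 = hour 23.
After R (finishes hour 14), Q can start at hour 14 and finishes at hour 16.
All tasks are finished once the last one completes. Finish times: P at 9, Q at 16, R at 14, S at 15, T at 23. The latest is hour 23.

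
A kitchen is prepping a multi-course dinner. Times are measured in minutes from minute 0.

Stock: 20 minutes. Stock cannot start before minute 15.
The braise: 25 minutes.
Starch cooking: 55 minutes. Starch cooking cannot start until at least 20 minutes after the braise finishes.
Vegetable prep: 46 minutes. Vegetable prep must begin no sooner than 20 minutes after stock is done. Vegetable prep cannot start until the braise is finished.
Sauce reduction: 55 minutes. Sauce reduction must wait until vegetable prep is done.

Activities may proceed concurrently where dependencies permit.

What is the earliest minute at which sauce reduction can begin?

101

The braise has no prerequisites, so it starts at minute 0 and finishes at minute 25.
After its own release at minute 15, stock can start at minute 15 and finishes at minute 35.
Vegetable prep needs all of stock (finishes minute 35, plus 20-minute gap → minute 55); the braise (finishes minute 25). That puts its earliest start at minute 55; it finishes at 55 + 46 = minute 101.
Sauce reduction waits on vegetable prep (finishes minute 101), so the earliest it can start is minute 101.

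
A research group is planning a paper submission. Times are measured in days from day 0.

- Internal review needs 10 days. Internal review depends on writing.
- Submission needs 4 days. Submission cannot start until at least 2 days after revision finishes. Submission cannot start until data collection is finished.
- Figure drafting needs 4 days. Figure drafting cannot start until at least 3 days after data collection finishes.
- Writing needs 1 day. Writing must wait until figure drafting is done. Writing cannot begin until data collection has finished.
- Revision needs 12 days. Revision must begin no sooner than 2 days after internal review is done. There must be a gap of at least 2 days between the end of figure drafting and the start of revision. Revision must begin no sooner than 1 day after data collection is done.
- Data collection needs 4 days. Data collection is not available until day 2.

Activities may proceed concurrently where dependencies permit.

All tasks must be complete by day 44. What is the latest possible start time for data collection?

To finish by day 44, submission (duration 4) must start no later than day 40.
Revision must finish before submission (must start by day 40, minus 2-day gap → day 38). With a 12-day duration, revision must start by 38 − 12 = day 26.
Internal review has to be done before revision (must start by day 26, minus 2-day gap → day 24). That means finishing by day 24, i.e. starting by 24 − 10 = day 14.
Writing feeds into internal review (must start by day 14); so writing must finish by day 14 and therefore start by day 13.
For figure drafting: writing (must start by day 13); revision (must start by day 26, minus 2-day gap → day 24). The most restrictive is day 13; with a 4-day duration, figure drafting must start by day 9.
Data collection feeds figure drafting (must start by day 9, minus 3-day gap → day 6); writing (must start by day 13); revision (must start by day 26, minus 1-day gap → day 25); submission (must start by day 40). Taking the minimum, data collection must finish by day 6 and start by 6 − 4 = day 2.

2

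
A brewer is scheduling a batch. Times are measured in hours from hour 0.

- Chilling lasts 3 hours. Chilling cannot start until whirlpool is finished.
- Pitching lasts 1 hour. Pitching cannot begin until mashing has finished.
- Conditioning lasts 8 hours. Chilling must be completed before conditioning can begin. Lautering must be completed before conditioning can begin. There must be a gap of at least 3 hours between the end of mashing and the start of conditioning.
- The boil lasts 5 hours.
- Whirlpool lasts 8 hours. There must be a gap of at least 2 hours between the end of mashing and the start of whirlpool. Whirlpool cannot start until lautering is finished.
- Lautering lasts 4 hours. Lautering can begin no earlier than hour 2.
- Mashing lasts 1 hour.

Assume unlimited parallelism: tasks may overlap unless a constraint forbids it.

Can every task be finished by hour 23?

No

The boil can start immediately at hour 0; it finishes at hour 5.
Lautering waits on its own release at hour 2, so it starts at hour 2 and finishes at 2 + 4 = hour 6.
Mashing can start immediately at hour 0; it finishes at hour 1.
Pitching waits on mashing (finishes hour 1), so it starts at hour 1 and finishes at 1 + 1 = hour 2.
For whirlpool: mashing (finishes hour 1, plus 2-hour gap → hour 3); lautering (finishes hour 6). Taking the maximum gives a start of hour 6, and it finishes at 6 + 8 = hour 14.
After whirlpool (finishes hour 14), chilling can start at hour 14 and finishes at hour 17.
Conditioning cannot start until chilling (finishes hour 17); lautering (finishes hour 6); mashing (finishes hour 1, plus 3-hour gap → hour 4). The controlling bound is hour 17, so conditioning finishes at 17 + 8 = hour 25.
The earliest everything can be done is hour 25, which is after the deadline of 23, so it is not possible.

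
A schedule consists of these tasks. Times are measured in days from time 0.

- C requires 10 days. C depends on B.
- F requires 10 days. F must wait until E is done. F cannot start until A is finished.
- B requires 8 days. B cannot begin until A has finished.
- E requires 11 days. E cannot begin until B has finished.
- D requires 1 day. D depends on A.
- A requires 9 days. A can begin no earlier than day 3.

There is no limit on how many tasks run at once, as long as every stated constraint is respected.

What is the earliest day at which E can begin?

After its own release at day 3, A can start at day 3 and finishes at day 12.
After A (finishes day 12), B can start at day 12 and finishes at day 20.
E waits on B (finishes day 20), so the earliest it can start is day 20.

20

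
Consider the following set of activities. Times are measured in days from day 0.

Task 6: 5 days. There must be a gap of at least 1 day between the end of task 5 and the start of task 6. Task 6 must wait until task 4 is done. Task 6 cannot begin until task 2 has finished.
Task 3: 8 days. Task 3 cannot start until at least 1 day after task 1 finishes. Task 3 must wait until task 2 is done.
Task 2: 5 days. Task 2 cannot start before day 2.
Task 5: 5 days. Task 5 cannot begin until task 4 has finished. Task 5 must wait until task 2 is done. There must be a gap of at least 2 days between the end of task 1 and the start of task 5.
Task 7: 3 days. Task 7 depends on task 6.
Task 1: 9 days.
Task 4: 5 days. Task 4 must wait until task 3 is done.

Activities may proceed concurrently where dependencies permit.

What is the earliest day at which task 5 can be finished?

Task 2 waits on its own release at day 2, so it starts at day 2 and finishes at 2 + 5 = day 7.
Nothing blocks task 1, so it runs from day 0 to day 9.
Task 3 has to wait for task 1 (finishes day 9, plus 1-day gap → day 10); task 2 (finishes day 7). The latest of these is day 10, so task 3 runs day 10 to 10 + 8 = day 18.
Task 4 waits on task 3 (finishes day 18), so it starts at day 18 and finishes at 18 + 5 = day 23.
Task 5 needs all of task 4 (finishes day 23); task 2 (finishes day 7); task 1 (finishes day 9, plus 2-day gap → day 11). That puts its earliest start at day 23; it finishes at 23 + 5 = day 28.

28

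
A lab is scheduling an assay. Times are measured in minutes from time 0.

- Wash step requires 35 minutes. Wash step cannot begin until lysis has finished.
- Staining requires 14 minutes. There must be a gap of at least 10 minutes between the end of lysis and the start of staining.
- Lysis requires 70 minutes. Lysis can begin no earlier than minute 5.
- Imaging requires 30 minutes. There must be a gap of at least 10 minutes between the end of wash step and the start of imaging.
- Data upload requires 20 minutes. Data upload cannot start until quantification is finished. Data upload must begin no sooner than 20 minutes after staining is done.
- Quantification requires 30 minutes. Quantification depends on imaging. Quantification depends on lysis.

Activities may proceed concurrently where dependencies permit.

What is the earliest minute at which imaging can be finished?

Lysis cannot begin until its own release at minute 5. It runs from minute 5 to 5 + 70 = minute 75.
After lysis (finishes minute 75), wash step can start at minute 75 and finishes at minute 110.
After wash step (finishes minute 110, plus 10-minute gap → minute 120), imaging can start at minute 120 and finishes at minute 150.

150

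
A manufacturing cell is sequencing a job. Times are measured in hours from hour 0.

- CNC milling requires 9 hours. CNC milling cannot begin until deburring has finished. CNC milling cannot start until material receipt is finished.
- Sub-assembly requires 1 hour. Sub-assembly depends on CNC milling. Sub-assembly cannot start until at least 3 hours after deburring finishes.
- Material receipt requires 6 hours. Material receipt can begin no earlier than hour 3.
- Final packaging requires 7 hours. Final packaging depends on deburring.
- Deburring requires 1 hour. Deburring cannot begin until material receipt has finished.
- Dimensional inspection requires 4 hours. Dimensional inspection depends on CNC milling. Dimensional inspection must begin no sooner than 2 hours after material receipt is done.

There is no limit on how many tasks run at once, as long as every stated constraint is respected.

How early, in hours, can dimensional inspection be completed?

Material receipt cannot begin until its own release at hour 3. It runs from hour 3 to 3 + 6 = hour 9.
After material receipt (finishes hour 9), deburring can start at hour 9 and finishes at hour 10.
CNC milling has to wait for deburring (finishes hour 10); material receipt (finishes hour 9). The latest of these is hour 10, so CNC milling runs hour 10 to 10 + 9 = hour 19.
Dimensional inspection needs all of CNC milling (finishes hour 19); material receipt (finishes hour 9, plus 2-hour gap → hour 11). That puts its earliest start at hour 19; it finishes at 19 + 4 = hour 23.

23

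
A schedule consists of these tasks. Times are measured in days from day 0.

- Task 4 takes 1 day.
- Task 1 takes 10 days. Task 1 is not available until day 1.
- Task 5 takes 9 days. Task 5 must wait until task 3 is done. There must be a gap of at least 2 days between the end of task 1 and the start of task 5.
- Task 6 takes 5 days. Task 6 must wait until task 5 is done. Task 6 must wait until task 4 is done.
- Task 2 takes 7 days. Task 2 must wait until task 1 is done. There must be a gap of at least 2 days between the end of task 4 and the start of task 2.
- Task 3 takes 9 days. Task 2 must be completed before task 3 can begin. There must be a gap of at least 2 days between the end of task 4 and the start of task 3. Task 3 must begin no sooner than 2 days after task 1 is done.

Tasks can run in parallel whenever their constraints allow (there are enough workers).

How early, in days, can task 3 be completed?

Task 4 has no prerequisites, so it starts at day 0 and finishes at day 1.
Task 1 cannot begin until its own release at day 1. It runs from day 1 to 1 + 10 = day 11.
Task 2 cannot start until task 1 (finishes day 11); task 4 (finishes day 1, plus 2-day gap → day 3). The controlling bound is day 11, so task 2 finishes at 11 + 7 = day 18.
Task 3 has to wait for task 2 (finishes day 18); task 4 (finishes day 1, plus 2-day gap → day 3); task 1 (finishes day 11, plus 2-day gap → day 13). The latest of these is day 18, so task 3 runs day 18 to 18 + 9 = day 27.

27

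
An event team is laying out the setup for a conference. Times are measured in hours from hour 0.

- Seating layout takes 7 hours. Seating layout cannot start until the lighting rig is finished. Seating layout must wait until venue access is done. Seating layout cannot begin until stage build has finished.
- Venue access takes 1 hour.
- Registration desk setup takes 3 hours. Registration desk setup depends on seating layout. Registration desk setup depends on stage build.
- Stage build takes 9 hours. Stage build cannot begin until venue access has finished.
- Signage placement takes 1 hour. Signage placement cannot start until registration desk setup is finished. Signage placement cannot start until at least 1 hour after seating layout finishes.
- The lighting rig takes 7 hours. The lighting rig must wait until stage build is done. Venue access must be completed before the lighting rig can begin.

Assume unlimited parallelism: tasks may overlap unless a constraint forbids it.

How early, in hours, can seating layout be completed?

Nothing blocks venue access, so it runs from hour 0 to hour 1.
After venue access (finishes hour 1), stage build can start at hour 1 and finishes at hour 10.
For the lighting rig: stage build (finishes hour 10); venue access (finishes hour 1). Taking the maximum gives a start of hour 10, and it finishes at 10 + 7 = hour 17.
Seating layout needs all of the lighting rig (finishes hour 17); venue access (finishes hour 1); stage build (finishes hour 10). That puts its earliest start at hour 17; it finishes at 17 + 7 = hour 24.

24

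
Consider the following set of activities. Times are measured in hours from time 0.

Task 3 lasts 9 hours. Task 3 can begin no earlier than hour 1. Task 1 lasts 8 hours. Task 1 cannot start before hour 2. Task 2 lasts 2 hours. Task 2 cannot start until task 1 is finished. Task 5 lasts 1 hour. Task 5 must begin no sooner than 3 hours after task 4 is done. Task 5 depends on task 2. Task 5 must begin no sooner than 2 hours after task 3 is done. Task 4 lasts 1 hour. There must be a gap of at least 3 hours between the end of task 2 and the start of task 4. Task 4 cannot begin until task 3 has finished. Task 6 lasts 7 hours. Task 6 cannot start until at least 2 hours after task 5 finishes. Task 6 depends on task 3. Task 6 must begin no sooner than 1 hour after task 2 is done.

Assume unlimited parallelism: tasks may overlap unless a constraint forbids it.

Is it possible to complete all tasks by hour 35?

Task 3 waits on its own release at hour 1, so it starts at hour 1 and finishes at 1 + 9 = hour 10.
Task 1 cannot begin until its own release at hour 2. It runs from hour 2 to 2 + 8 = hour 10.
Task 2 waits on task 1 (finishes hour 10), so it starts at hour 10 and finishes at 10 + 2 = hour 12.
Task 4 has to wait for task 2 (finishes hour 12, plus 3-hour gap → hour 15); task 3 (finishes hour 10). The latest of these is hour 15, so task 4 runs hour 15 to 15 + 1 = hour 16.
For task 5: task 4 (finishes hour 16, plus 3-hour gap → hour 19); task 2 (finishes hour 12); task 3 (finishes hour 10, plus 2-hour gap → hour 12). Taking the maximum gives a start of hour 19, and it finishes at 19 + 1 = hour 20.
Task 6 cannot start until task 5 (finishes hour 20, plus 2-hour gap → hour 22); task 3 (finishes hour 10); task 2 (finishes hour 12, plus 1-hour gap → hour 13). The controlling bound is hour 22, so task 6 finishes at 22 + 7 = hour 29.
Every task is finished by hour 29, which is no later than the deadline of 35, so the schedule is feasible.

Yes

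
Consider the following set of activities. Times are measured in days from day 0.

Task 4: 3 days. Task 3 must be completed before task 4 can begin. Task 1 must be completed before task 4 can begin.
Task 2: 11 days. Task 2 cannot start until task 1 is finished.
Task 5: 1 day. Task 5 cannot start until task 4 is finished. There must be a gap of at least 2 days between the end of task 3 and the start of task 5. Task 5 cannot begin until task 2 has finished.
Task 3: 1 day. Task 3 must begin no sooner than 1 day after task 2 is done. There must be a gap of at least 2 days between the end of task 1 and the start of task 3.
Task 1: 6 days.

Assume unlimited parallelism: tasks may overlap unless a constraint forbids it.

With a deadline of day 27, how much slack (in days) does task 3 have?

4

Nothing blocks task 1, so it runs from day 0 to day 6.
After task 1 (finishes day 6), task 2 can start at day 6 and finishes at day 17.
Task 3 needs all of task 2 (finishes day 17, plus 1-day gap → day 18); task 1 (finishes day 6, plus 2-day gap → day 8). That puts its earliest start at day 18; it finishes at 18 + 1 = day 19.

Working backward from the deadline:
Task 5 must finish by day 27; it takes 1 day, so it must start by 27 − 1 = day 26.
Since task 5 (must start by day 26) depends on it, task 4 must finish by day 26. Backing off its 3-day duration gives a latest start of day 23.
Task 3 feeds task 4 (must start by day 23); task 5 (must start by day 26, minus 2-day gap → day 24). Taking the minimum, task 3 must finish by day 23 and start by 23 − 1 = day 22.
So task 3 can start as early as day 18 and as late as day 22, giving 22 − 18 = 4 days of slack.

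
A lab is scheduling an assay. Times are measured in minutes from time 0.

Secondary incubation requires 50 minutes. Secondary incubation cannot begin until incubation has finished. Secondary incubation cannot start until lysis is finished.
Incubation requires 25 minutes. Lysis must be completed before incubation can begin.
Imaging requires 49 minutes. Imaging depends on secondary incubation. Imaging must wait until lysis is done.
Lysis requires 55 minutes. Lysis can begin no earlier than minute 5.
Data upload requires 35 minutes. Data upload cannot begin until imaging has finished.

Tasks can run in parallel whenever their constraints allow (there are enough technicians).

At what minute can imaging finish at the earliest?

After its own release at minute 5, lysis can start at minute 5 and finishes at minute 60.
After lysis (finishes minute 60), incubation can start at minute 60 and finishes at minute 85.
Secondary incubation cannot start until incubation (finishes minute 85); lysis (finishes minute 60). The controlling bound is minute 85, so secondary incubation finishes at 85 + 50 = minute 135.
Imaging has to wait for secondary incubation (finishes minute 135); lysis (finishes minute 60). The latest of these is minute 135, so imaging runs minute 135 to 135 + 49 = minute 184.

184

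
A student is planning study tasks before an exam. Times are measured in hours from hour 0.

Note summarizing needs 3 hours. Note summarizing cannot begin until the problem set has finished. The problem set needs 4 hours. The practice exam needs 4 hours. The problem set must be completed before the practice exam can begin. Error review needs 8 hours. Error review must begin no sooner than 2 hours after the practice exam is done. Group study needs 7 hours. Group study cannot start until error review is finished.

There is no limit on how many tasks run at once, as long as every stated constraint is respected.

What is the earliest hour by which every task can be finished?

25

Nothing blocks the problem set, so it runs from hour 0 to hour 4.
After the problem set (finishes hour 4), note summarizing can start at hour 4 and finishes at hour 7.
The practice exam waits on the problem set (finishes hour 4), so it starts at hour 4 and finishes at 4 + 4 = hour 8.
After the practice exam (finishes hour 8, plus 2-hour gap → hour 10), error review can start at hour 10 and finishes at hour 18.
Group study cannot begin until error review (finishes hour 18). It runs from hour 18 to 18 + 7 = hour 25.
All tasks are finished once the last one completes. Finish times: The problem set at 4, The practice exam at 8, Error review at 18, Group study at 25, Note summarizing at 7. The latest is hour 25.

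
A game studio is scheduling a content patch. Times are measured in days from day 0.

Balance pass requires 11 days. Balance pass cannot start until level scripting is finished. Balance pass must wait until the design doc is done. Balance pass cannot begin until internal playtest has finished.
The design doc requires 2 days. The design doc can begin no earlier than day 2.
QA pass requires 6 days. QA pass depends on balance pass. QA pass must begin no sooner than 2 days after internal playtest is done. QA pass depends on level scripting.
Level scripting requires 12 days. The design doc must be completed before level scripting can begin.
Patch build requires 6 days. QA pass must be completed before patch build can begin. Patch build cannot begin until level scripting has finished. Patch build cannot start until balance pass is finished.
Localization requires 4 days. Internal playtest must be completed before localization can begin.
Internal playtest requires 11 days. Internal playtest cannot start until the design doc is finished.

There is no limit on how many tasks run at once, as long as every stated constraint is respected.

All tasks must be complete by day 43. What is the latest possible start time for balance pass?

To finish by day 43, patch build (duration 6) must start no later than day 37.
QA pass has to be done before patch build (must start by day 37). That means finishing by day 37, i.e. starting by 37 − 6 = day 31.
Balance pass feeds QA pass (must start by day 31); patch build (must start by day 37). Taking the minimum, balance pass must finish by day 31 and start by 31 − 11 = day 20.

20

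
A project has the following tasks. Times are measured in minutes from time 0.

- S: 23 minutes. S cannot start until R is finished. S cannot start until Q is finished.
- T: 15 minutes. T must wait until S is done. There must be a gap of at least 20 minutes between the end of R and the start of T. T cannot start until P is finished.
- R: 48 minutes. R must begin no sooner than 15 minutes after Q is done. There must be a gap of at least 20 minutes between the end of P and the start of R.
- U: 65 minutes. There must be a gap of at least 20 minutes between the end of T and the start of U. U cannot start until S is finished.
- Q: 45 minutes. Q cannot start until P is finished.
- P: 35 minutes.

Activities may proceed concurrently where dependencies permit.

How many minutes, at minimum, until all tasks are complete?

P can start immediately at minute 0; it finishes at minute 35.
After P (finishes minute 35), Q can start at minute 35 and finishes at minute 80.
R has to wait for Q (finishes minute 80, plus 15-minute gap → minute 95); P (finishes minute 35, plus 20-minute gap → minute 55). The latest of these is minute 95, so R runs minute 95 to 95 + 48 = minute 143.
S has to wait for R (finishes minute 143); Q (finishes minute 80). The latest of these is minute 143, so S runs minute 143 to 143 + 23 = minute 166.
T has to wait for S (finishes minute 166); R (finishes minute 143, plus 20-minute gap → minute 163); P (finishes minute 35). The latest of these is minute 166, so T runs minute 166 to 166 + 15 = minute 181.
U cannot start until T (finishes minute 181, plus 20-minute gap → minute 201); S (finishes minute 166). The controlling bound is minute 201, so U finishes at 201 + 65 = minute 266.
All tasks are finished once the last one completes. Finish times: P at 35, Q at 80, R at 143, S at 166, T at 181, U at 266. The latest is minute 266.

266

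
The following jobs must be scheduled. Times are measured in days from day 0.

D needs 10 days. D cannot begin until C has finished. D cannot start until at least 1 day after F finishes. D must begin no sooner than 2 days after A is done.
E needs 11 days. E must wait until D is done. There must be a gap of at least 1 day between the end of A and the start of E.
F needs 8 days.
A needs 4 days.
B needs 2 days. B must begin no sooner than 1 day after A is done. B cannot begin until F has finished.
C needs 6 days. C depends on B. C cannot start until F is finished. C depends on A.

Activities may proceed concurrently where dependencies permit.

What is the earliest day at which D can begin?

F has no prerequisites, so it starts at day 0 and finishes at day 8.
A can start immediately at day 0; it finishes at day 4.
For B: A (finishes day 4, plus 1-day gap → day 5); F (finishes day 8). Taking the maximum gives a start of day 8, and it finishes at 8 + 2 = day 10.
C cannot start until B (finishes day 10); F (finishes day 8); A (finishes day 4). The controlling bound is day 10, so C finishes at 10 + 6 = day 16.
D waits on C (finishes day 16); F (finishes day 8, plus 1-day gap → day 9); A (finishes day 4, plus 2-day gap → day 6). The latest of these is day 16, which is the earliest D can start.

16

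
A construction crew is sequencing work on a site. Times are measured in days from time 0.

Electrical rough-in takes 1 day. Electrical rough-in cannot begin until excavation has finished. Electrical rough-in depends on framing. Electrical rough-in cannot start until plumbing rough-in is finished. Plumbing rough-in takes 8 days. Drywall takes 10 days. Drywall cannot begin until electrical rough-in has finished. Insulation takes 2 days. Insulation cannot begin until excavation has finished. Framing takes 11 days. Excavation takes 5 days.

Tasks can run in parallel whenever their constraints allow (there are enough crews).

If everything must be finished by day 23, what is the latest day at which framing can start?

1

Nothing follows drywall; the deadline of day 23 is its only limit. It must start by 23 − 10 = day 13.
Electrical rough-in has to be done before drywall (must start by day 13). That means finishing by day 13, i.e. starting by 13 − 1 = day 12.
Framing must finish before electrical rough-in (must start by day 12). With an 11-day duration, framing must start by 12 − 11 = day 1.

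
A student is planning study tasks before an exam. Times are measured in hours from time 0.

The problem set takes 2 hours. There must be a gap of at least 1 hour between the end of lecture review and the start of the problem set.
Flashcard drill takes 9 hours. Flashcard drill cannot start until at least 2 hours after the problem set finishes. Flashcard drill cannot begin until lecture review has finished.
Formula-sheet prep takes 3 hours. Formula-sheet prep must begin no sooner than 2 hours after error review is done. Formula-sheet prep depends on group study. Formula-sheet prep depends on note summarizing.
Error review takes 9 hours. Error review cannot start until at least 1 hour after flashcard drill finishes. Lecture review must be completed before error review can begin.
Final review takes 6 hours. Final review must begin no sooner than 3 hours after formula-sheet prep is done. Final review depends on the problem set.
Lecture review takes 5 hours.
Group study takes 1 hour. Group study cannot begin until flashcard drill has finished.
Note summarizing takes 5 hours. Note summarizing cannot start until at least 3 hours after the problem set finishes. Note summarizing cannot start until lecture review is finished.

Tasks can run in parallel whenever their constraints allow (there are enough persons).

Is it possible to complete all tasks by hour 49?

Nothing blocks lecture review, so it runs from hour 0 to hour 5.
After lecture review (finishes hour 5, plus 1-hour gap → hour 6), the problem set can start at hour 6 and finishes at hour 8.
For note summarizing: the problem set (finishes hour 8, plus 3-hour gap → hour 11); lecture review (finishes hour 5). Taking the maximum gives a start of hour 11, and it finishes at 11 + 5 = hour 16.
Flashcard drill needs all of the problem set (finishes hour 8, plus 2-hour gap → hour 10); lecture review (finishes hour 5). That puts its earliest start at hour 10; it finishes at 10 + 9 = hour 19.
After flashcard drill (finishes hour 19), group study can start at hour 19 and finishes at hour 20.
Error review has to wait for flashcard drill (finishes hour 19, plus 1-hour gap → hour 20); lecture review (finishes hour 5). The latest of these is hour 20, so error review runs hour 20 to 20 + 9 = hour 29.
Formula-sheet prep needs all of error review (finishes hour 29, plus 2-hour gap → hour 31); group study (finishes hour 20); note summarizing (finishes hour 16). That puts its earliest start at hour 31; it finishes at 31 + 3 = hour 34.
Final review needs all of formula-sheet prep (finishes hour 34, plus 3-hour gap → hour 37); the problem set (finishes hour 8). That puts its earliest start at hour 37; it finishes at 37 + 6 = hour 43.
Every task is finished by hour 43, which is no later than the deadline of 49, so the schedule is feasible.

Yes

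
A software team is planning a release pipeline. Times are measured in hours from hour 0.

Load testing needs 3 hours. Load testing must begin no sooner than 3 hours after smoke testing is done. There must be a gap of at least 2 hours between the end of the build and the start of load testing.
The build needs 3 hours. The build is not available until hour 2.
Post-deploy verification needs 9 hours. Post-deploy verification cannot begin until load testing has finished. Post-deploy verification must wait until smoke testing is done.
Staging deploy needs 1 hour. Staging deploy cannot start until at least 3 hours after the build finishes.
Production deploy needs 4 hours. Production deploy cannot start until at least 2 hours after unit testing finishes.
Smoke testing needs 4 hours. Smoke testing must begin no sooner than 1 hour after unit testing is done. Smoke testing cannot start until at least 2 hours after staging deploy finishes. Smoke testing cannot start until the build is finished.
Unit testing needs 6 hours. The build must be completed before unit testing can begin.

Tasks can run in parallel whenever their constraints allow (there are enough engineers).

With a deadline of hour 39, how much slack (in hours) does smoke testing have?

8

After its own release at hour 2, the build can start at hour 2 and finishes at hour 5.
Staging deploy cannot begin until the build (finishes hour 5, plus 3-hour gap → hour 8). It runs from hour 8 to 8 + 1 = hour 9.
Unit testing cannot begin until the build (finishes hour 5). It runs from hour 5 to 5 + 6 = hour 11.
Smoke testing has to wait for unit testing (finishes hour 11, plus 1-hour gap → hour 12); staging deploy (finishes hour 9, plus 2-hour gap → hour 11); the build (finishes hour 5). The latest of these is hour 12, so smoke testing runs hour 12 to 12 + 4 = hour 16.

Working backward from the deadline:
Post-deploy verification must finish by hour 39; it takes 9 hours, so it must start by 39 − 9 = hour 30.
Load testing feeds into post-deploy verification (must start by hour 30); so load testing must finish by hour 30 and therefore start by hour 27.
Smoke testing must finish in time for load testing (must start by hour 27, minus 3-hour gap → hour 24); post-deploy verification (must start by hour 30). The tightest is hour 24, so smoke testing must start by 24 − 4 = hour 20.
So smoke testing can start as early as hour 12 and as late as hour 20, giving 20 − 12 = 8 hours of slack.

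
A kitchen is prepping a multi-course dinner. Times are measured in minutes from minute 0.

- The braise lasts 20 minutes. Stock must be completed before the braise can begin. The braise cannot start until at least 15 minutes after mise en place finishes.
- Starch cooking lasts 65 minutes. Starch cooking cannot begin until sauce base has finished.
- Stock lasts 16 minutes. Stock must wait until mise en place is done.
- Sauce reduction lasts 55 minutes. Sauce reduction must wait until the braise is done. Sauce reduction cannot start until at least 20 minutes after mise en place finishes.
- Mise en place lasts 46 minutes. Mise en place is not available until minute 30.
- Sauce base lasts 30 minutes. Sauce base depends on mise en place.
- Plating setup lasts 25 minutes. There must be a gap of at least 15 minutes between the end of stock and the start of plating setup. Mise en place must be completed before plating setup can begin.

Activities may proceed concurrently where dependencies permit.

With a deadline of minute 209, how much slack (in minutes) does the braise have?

Mise en place waits on its own release at minute 30, so it starts at minute 30 and finishes at 30 + 46 = minute 76.
Stock waits on mise en place (finishes minute 76), so it starts at minute 76 and finishes at 76 + 16 = minute 92.
The braise cannot start until stock (finishes minute 92); mise en place (finishes minute 76, plus 15-minute gap → minute 91). The controlling bound is minute 92, so the braise finishes at 92 + 20 = minute 112.

Working backward from the deadline:
Sauce reduction has no dependents, so it just needs to finish by minute 209. Starting by 209 − 55 = minute 154 achieves that.
The braise feeds into sauce reduction (must start by minute 154); so the braise must finish by minute 154 and therefore start by minute 134.
So the braise can start as early as minute 92 and as late as minute 134, giving 134 − 92 = 42 minutes of slack.

42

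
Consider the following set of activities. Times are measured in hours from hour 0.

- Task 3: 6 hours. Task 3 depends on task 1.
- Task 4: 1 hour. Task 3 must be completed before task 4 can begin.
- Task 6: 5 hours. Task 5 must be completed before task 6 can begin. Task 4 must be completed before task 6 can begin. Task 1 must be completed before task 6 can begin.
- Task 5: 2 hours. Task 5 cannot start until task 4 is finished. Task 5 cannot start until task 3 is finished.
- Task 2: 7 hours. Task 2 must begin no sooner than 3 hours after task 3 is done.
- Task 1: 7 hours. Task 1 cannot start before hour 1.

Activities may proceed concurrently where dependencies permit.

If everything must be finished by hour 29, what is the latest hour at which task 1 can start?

Nothing follows task 2; the deadline of hour 29 is its only limit. It must start by 29 − 7 = hour 22.
To finish by hour 29, task 6 (duration 5) must start no later than hour 24.
Task 5 feeds into task 6 (must start by hour 24); so task 5 must finish by hour 24 and therefore start by hour 22.
Task 4 feeds task 5 (must start by hour 22); task 6 (must start by hour 24). Taking the minimum, task 4 must finish by hour 22 and start by 22 − 1 = hour 21.
Task 3 must finish in time for task 2 (must start by hour 22, minus 3-hour gap → hour 19); task 4 (must start by hour 21); task 5 (must start by hour 22). The tightest is hour 19, so task 3 must start by 19 − 6 = hour 13.
Task 1 has several dependents: task 3 (must start by hour 13); task 6 (must start by hour 24). The earliest of those limits is hour 13, so task 1 must start by 13 − 7 = hour 6.

6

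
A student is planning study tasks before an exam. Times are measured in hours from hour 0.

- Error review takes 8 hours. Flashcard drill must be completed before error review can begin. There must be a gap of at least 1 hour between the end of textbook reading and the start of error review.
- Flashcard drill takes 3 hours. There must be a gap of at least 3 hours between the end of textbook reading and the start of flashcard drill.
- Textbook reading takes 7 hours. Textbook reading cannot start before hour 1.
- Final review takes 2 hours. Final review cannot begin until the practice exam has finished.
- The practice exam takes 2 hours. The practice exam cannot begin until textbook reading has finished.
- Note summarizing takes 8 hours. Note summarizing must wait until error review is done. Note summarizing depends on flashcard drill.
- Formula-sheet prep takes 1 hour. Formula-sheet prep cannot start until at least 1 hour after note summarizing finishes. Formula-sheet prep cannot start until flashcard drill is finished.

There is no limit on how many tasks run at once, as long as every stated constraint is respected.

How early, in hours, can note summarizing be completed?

Textbook reading cannot begin until its own release at hour 1. It runs from hour 1 to 1 + 7 = hour 8.
After textbook reading (finishes hour 8, plus 3-hour gap → hour 11), flashcard drill can start at hour 11 and finishes at hour 14.
Error review needs all of flashcard drill (finishes hour 14); textbook reading (finishes hour 8, plus 1-hour gap → hour 9). That puts its earliest start at hour 14; it finishes at 14 + 8 = hour 22.
Note summarizing cannot start until error review (finishes hour 22); flashcard drill (finishes hour 14). The controlling bound is hour 22, so note summarizing finishes at 22 + 8 = hour 30.

30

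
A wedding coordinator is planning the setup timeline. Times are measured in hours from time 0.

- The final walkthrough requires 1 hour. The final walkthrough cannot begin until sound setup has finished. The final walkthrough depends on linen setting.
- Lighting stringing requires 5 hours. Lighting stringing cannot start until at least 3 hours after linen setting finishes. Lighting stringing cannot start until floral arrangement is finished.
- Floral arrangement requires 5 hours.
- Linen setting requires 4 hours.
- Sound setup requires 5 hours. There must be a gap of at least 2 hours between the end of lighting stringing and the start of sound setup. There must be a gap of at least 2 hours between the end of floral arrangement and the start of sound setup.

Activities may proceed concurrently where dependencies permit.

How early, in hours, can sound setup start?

14

Floral arrangement has no prerequisites, so it starts at hour 0 and finishes at hour 5.
Linen setting can start immediately at hour 0; it finishes at hour 4.
Lighting stringing cannot start until linen setting (finishes hour 4, plus 3-hour gap → hour 7); floral arrangement (finishes hour 5). The controlling bound is hour 7, so lighting stringing finishes at 7 + 5 = hour 12.
Sound setup waits on lighting stringing (finishes hour 12, plus 2-hour gap → hour 14); floral arrangement (finishes hour 5, plus 2-hour gap → hour 7). The latest of these is hour 14, which is the earliest sound setup can start.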